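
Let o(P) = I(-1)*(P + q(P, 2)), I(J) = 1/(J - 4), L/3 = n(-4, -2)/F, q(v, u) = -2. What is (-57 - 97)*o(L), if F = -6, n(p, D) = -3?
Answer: -77/5 ≈ -15.400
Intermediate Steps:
L = 3/2 (L = 3*(-3/(-6)) = 3*(-3*(-⅙)) = 3*(½) = 3/2 ≈ 1.5000)
I(J) = 1/(-4 + J)
o(P) = ⅖ - P/5 (o(P) = (P - 2)/(-4 - 1) = (-2 + P)/(-5) = -(-2 + P)/5 = ⅖ - P/5)
(-57 - 97)*o(L) = (-57 - 97)*(⅖ - ⅕*3/2) = -154*(⅖ - 3/10) = -154*⅒ = -77/5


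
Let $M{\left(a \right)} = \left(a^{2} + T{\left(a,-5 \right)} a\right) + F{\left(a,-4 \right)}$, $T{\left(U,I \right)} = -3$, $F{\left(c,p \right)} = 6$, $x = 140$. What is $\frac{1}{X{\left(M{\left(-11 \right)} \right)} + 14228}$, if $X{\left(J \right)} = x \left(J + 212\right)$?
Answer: $\frac{1}{66308} \approx 1.5081 \cdot 10^{-5}$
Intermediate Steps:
$M{\left(a \right)} = 6 + a^{2} - 3 a$ ($M{\left(a \right)} = \left(a^{2} - 3 a\right) + 6 = 6 + a^{2} - 3 a$)
$X{\left(J \right)} = 29680 + 140 J$ ($X{\left(J \right)} = 140 \left(J + 212\right) = 140 \left(212 + J\right) = 29680 + 140 J$)
$\frac{1}{X{\left(M{\left(-11 \right)} \right)} + 14228} = \frac{1}{\left(29680 + 140 \left(6 + \left(-11\right)^{2} - -33\right)\right) + 14228} = \frac{1}{\left(29680 + 140 \left(6 + 121 + 33\right)\right) + 14228} = \frac{1}{\left(29680 + 140 \cdot 160\right) + 14228} = \frac{1}{\left(29680 + 22400\right) + 14228} = \frac{1}{52080 + 14228} = \frac{1}{66308}$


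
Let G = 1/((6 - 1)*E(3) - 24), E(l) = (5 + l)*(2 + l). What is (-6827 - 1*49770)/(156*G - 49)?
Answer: 2490268/2117 ≈ 1176.3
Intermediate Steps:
E(l) = (2 + l)*(5 + l)
G = 1/176 (G = 1/((6 - 1)*(10 + 3² + 7*3) - 24) = 1/(5*(10 + 9 + 21) - 24) = 1/(5*40 - 24) = 1/(200 - 24) = 1/176 ≈ 0.0056818)
(-6827 - 1*49770)/(156*G - 49) = (-6827 - 1*49770)/(156*(1/176) - 49) = (-6827 - 49770)/(39/44 - 49) = -56597/(-2117/44) = -56597*(-44/2117) = 2490268/2117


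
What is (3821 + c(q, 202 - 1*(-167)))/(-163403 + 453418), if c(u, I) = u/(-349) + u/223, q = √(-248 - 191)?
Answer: 3821/290015 + 126*I*√439/22570997405 ≈ 0.013175 + 1.1696e-7*I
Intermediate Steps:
q = I*√439 (q = √(-439) = I*√439 ≈ 20.952*I)
c(u, I) = 126*u/77827 (c(u, I) = u*(-1/349) + u*(1/223) = -u/349 + u/223 = 126*u/77827)
(3821 + c(q, 202 - 1*(-167)))/(-163403 + 453418) = (3821 + 126*(I*√439)/77827)/(-163403 + 453418) = (3821 + 126*I*√439/77827)/290015 = (3821 + 126*I*√439/77827)*(1/290015) = 3821/290015 + 126*I*√439/22570997405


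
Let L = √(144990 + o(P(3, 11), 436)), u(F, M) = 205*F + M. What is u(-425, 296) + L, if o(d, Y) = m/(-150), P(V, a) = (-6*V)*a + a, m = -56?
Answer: -86829 + √32622834/15 ≈ -86448.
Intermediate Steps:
P(V, a) = a - 6*V*a (P(V, a) = -6*V*a + a = a - 6*V*a)
o(d, Y) = 28/75 (o(d, Y) = -56/(-150) = -56*(-1/150) = 28/75)
u(F, M) = M + 205*F
L = √32622834/15 (L = √(144990 + 28/75) = √(10874278/75) = √32622834/15 ≈ 380.78)
u(-425, 296) + L = (296 + 205*(-425)) + √32622834/15 = (296 - 87125) + √32622834/15 = -86829 + √32622834/15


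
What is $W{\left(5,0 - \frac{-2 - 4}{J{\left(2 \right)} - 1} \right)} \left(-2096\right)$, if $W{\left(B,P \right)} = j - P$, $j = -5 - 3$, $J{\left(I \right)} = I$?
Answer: $29344$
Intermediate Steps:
$j = -8$
$W{\left(B,P \right)} = -8 - P$
$W{\left(5,0 - \frac{-2 - 4}{J{\left(2 \right)} - 1} \right)} \left(-2096\right) = \left(-8 - \left(0 - \frac{-2 - 4}{2 - 1}\right)\right) \left(-2096\right) = \left(-8 - \left(0 - - \frac{6}{1}\right)\right) \left(-2096\right) = \left(-8 - \left(0 - \left(-6\right) 1\right)\right) \left(-2096\right) = \left(-8 - \left(0 - -6\right)\right) \left(-2096\right) = \left(-8 - \left(0 + 6\right)\right) \left(-2096\right) = \left(-8 - 6\right) \left(-2096\right) = \left(-14\right) \left(-2096\right) = 29344$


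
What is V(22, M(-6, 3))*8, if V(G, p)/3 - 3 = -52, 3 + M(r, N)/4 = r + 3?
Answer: -1176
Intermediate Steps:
M(r, N) = 4*r (M(r, N) = -12 + 4*(r + 3) = -12 + 4*(3 + r) = -12 + (12 + 4*r) = 4*r)
V(G, p) = -147 (V(G, p) = 9 + 3*(-52) = 9 - 156 = -147)
V(22, M(-6, 3))*8 = -147*8 = -1176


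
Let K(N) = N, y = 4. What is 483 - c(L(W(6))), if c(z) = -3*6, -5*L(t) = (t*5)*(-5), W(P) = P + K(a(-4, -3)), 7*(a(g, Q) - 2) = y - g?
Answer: 501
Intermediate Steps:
a(g, Q) = 18/7 - g/7 (a(g, Q) = 2 + (4 - g)/7 = 2 + (4/7 - g/7) = 18/7 - g/7)
W(P) = 22/7 + P (W(P) = P + (18/7 - ⅐*(-4)) = P + (18/7 + 4/7) = P + 22/7 = 22/7 + P)
L(t) = 5*t (L(t) = -t*5*(-5)/5 = -5*t*(-5)/5 = -(-5)*t = 5*t)
c(z) = -18
483 - c(L(W(6))) = 483 - 1*(-18) = 483 + 18 = 501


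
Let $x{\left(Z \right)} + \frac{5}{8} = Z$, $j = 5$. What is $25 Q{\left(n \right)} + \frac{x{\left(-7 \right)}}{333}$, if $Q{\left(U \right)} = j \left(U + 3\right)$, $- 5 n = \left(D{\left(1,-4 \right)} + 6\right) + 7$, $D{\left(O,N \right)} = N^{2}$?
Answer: $- \frac{932461}{2664} \approx -350.02$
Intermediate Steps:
$n = - \frac{29}{5}$ ($n = - \frac{\left(\left(-4\right)^{2} + 6\right) + 7}{5} = - \frac{\left(16 + 6\right) + 7}{5} = - \frac{22 + 7}{5} = \left(- \frac{1}{5}\right) 29 = - \frac{29}{5} \approx -5.8$)
$x{\left(Z \right)} = - \frac{5}{8} + Z$
$Q{\left(U \right)} = 15 + 5 U$ ($Q{\left(U \right)} = 5 \left(U + 3\right) = 5 \left(3 + U\right) = 15 + 5 U$)
$25 Q{\left(n \right)} + \frac{x{\left(-7 \right)}}{333} = 25 \left(15 + 5 \left(- \frac{29}{5}\right)\right) + \frac{- \frac{5}{8} - 7}{333} = 25 \left(15 - 29\right) - \frac{61}{2664} = 25 \left(-14\right) - \frac{61}{2664} = -350 - \frac{61}{2664} = - \frac{932461}{2664}$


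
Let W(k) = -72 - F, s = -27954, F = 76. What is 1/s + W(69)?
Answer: -4137193/27954 ≈ -148.00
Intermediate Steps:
W(k) = -148 (W(k) = -72 - 1*76 = -72 - 76 = -148)
1/s + W(69) = 1/(-27954) - 148 = -1/27954 - 148 = -4137193/27954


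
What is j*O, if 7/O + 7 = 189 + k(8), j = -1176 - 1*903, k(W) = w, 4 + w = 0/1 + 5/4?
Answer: -19404/239 ≈ -81.188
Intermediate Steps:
w = -11/4 (w = -4 + (0/1 + 5/4) = -4 + (0*1 + 5*(¼)) = -4 + (0 + 5/4) = -4 + 5/4 = -11/4 ≈ -2.7500)
k(W) = -11/4
j = -2079 (j = -1176 - 903 = -2079)
O = 28/717 (O = 7/(-7 + (189 - 11/4)) = 7/(-7 + 745/4) = 7/(717/4) = 7*(4/717) = 28/717 ≈ 0.039052)
j*O = -2079*28/717 = -19404/239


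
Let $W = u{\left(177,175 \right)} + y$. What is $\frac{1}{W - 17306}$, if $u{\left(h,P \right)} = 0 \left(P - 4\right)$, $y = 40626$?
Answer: $\frac{1}{23320} \approx 4.2882 \cdot 10^{-5}$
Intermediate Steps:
$u{\left(h,P \right)} = 0$ ($u{\left(h,P \right)} = 0 \left(-4 + P\right) = 0$)
$W = 40626$ ($W = 0 + 40626 = 40626$)
$\frac{1}{W - 17306} = \frac{1}{40626 - 17306} = \frac{1}{23320}$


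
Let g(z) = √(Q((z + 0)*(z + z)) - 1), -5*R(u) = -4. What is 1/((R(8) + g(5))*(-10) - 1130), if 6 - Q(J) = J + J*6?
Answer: I/(2*(-569*I + 5*√345)) ≈ -0.00085593 + 0.0001397*I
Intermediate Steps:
R(u) = ⅘ (R(u) = -⅕*(-4) = ⅘)
Q(J) = 6 - 7*J (Q(J) = 6 - (J + J*6) = 6 - (J + 6*J) = 6 - 7*J)
g(z) = √(5 - 14*z²) (g(z) = √((6 - 7*(z + 0)*(z + z)) - 1) = √((6 - 7*z*2*z) - 1) = √((6 - 14*z²) - 1) = √(5 - 14*z²))
1/((R(8) + g(5))*(-10) - 1130) = 1/((⅘ + √(5 - 14*5²))*(-10) - 1130) = 1/((⅘ + √(5 - 14*25))*(-10) - 1130) = 1/((⅘ + √(5 - 350))*(-10) - 1130) = 1/((⅘ + √(-345))*(-10) - 1130) = 1/((⅘ + I*√345)*(-10) - 1130) = 1/((-8 - 10*I*√345) - 1130) = 1/(-1138 - 10*I*√345)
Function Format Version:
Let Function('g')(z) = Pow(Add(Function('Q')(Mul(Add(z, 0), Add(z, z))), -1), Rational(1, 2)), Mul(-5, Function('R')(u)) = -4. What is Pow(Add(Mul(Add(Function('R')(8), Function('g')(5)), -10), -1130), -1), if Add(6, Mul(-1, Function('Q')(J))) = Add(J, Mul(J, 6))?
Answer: Mul(Rational(1, 2), I, Pow(Add(Mul(-569, I), Mul(5, Pow(345, Rational(1, 2)))), -1)) ≈ Add(-0.00085593, Mul(0.00013970, I))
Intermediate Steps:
Function('R')(u) = Rational(4, 5) (Function('R')(u) = Mul(Rational(-1, 5), -4) = Rational(4, 5))
Function('Q')(J) = Add(6, Mul(-7, J)) (Function('Q')(J) = Add(6, Mul(-1, Add(J, Mul(J, 6)))) = Add(6, Mul(-1, Add(J, Mul(6, J)))) = Add(6, Mul(-1, Mul(7, J))) = Add(6, Mul(-7, J)))
Function('g')(z) = Pow(Add(5, Mul(-14, Pow(z, 2))), Rational(1, 2)) (Function('g')(z) = Pow(Add(Add(6, Mul(-7, Mul(Add(z, 0), Add(z, z)))), -1), Rational(1, 2)) = Pow(Add(Add(6, Mul(-7, Mul(z, Mul(2, z)))), -1), Rational(1, 2)) = Pow(Add(Add(6, Mul(-7, Mul(2, Pow(z, 2)))), -1), Rational(1, 2)) = Pow(Add(Add(6, Mul(-14, Pow(z, 2))), -1), Rational(1, 2)) = Pow(Add(5, Mul(-14, Pow(z, 2))), Rational(1, 2)))
Pow(Add(Mul(Add(Function('R')(8), Function('g')(5)), -10), -1130), -1) = Pow(Add(Mul(Add(Rational(4, 5), Pow(Add(5, Mul(-14, Pow(5, 2))), Rational(1, 2))), -10), -1130), -1) = Pow(Add(Mul(Add(Rational(4, 5), Pow(Add(5, Mul(-14, 25)), Rational(1, 2))), -10), -1130), -1) = Pow(Add(Mul(Add(Rational(4, 5), Pow(Add(5, -350), Rational(1, 2))), -10), -1130), -1) = Pow(Add(Mul(Add(Rational(4, 5), Pow(-345, Rational(1, 2))), -10), -1130), -1) = Pow(Add(Mul(Add(Rational(4, 5), Mul(I, Pow(345, Rational(1, 2)))), -10), -1130), -1) = Pow(Add(Add(-8, Mul(-10, I, Pow(345, Rational(1, 2)))), -1130), -1) = Pow(Add(-1138, Mul(-10, I, Pow(345, Rational(1, 2)))), -1)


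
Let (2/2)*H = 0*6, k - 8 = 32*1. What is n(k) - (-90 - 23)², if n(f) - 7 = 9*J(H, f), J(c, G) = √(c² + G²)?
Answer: -12402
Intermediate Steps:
k = 40 (k = 8 + 32*1 = 8 + 32 = 40)
H = 0 (H = 0*6 = 0)
J(c, G) = √(G² + c²)
n(f) = 7 + 9*√(f²) (n(f) = 7 + 9*√(f² + 0²) = 7 + 9*√(f² + 0) = 7 + 9*√(f²))
n(k) - (-90 - 23)² = (7 + 9*√(40²)) - (-90 - 23)² = (7 + 9*√1600) - 1*(-113)² = (7 + 9*40) - 1*12769 = (7 + 360) - 12769 = 367 - 12769 = -12402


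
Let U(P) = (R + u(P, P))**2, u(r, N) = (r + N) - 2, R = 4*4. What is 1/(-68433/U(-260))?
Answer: -256036/68433 ≈ -3.7414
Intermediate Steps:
R = 16
u(r, N) = -2 + N + r (u(r, N) = (N + r) - 2 = -2 + N + r)
U(P) = (14 + 2*P)**2 (U(P) = (16 + (-2 + P + P))**2 = (16 + (-2 + 2*P))**2 = (14 + 2*P)**2)
1/(-68433/U(-260)) = 1/(-68433*1/(4*(7 - 260)**2)) = 1/(-68433/(4*(-253)**2)) = 1/(-68433/(4*64009)) = 1/(-68433/256036) = -256036/68433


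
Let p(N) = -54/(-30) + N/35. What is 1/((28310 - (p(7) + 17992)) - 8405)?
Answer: 1/1911 ≈ 0.00052329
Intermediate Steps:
p(N) = 9/5 + N/35 (p(N) = -54*(-1/30) + N*(1/35) = 9/5 + N/35)
1/((28310 - (p(7) + 17992)) - 8405) = 1/((28310 - ((9/5 + (1/35)*7) + 17992)) - 8405) = 1/((28310 - ((9/5 + ⅕) + 17992)) - 8405) = 1/((28310 - (2 + 17992)) - 8405) = 1/((28310 - 1*17994) - 8405) = 1/((28310 - 17994) - 8405) = 1/(10316 - 8405) = 1/1911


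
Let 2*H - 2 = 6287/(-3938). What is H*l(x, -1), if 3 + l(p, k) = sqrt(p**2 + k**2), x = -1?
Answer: -4767/7876 + 1589*sqrt(2)/7876 ≈ -0.31994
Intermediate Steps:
H = 1589/7876 (H = 1 + (6287/(-3938))/2 = 1 + (6287*(-1/3938))/2 = 1 + (1/2)*(-6287/3938) = 1 - 6287/7876 = 1589/7876 ≈ 0.20175)
l(p, k) = -3 + sqrt(k**2 + p**2) (l(p, k) = -3 + sqrt(p**2 + k**2) = -3 + sqrt(k**2 + p**2))
H*l(x, -1) = 1589*(-3 + sqrt((-1)**2 + (-1)**2))/7876 = 1589*(-3 + sqrt(1 + 1))/7876 = 1589*(-3 + sqrt(2))/7876 = -4767/7876 + 1589*sqrt(2)/7876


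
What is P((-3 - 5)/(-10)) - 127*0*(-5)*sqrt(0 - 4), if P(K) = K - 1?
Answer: -1/5 ≈ -0.20000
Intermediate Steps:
P(K) = -1 + K
P((-3 - 5)/(-10)) - 127*0*(-5)*sqrt(0 - 4) = (-1 + (-3 - 5)/(-10)) - 127*0*(-5)*sqrt(0 - 4) = (-1 - 8*(-1/10)) - 0*sqrt(-4) = (-1 + 4/5) - 0*2*I = -1/5 - 127*0 = -1/5 + 0 = -1/5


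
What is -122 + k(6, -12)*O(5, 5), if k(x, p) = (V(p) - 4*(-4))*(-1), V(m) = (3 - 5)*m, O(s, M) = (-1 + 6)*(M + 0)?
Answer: -1122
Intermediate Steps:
O(s, M) = 5*M
V(m) = -2*m
k(x, p) = -16 + 2*p (k(x, p) = (-2*p - 4*(-4))*(-1) = (-2*p + 16)*(-1) = (16 - 2*p)*(-1) = -16 + 2*p)
-122 + k(6, -12)*O(5, 5) = -122 + (-16 + 2*(-12))*(5*5) = -122 + (-16 - 24)*25 = -122 - 40*25 = -122 - 1000 = -1122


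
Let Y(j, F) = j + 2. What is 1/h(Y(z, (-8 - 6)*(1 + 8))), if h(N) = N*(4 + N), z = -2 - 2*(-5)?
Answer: 1/140 ≈ 0.0071429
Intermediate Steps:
z = 8 (z = -2 + 10 = 8)
Y(j, F) = 2 + j
1/h(Y(z, (-8 - 6)*(1 + 8))) = 1/((2 + 8)*(4 + (2 + 8))) = 1/(10*(4 + 10)) = 1/(10*14) = 1/140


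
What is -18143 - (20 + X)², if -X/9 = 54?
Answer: -235299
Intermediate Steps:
X = -486 (X = -9*54 = -486)
-18143 - (20 + X)² = -18143 - (20 - 486)² = -18143 - 1*(-466)² = -18143 - 1*217156 = -18143 - 217156 = -235299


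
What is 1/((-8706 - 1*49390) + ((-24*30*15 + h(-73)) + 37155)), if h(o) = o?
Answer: -1/31814 ≈ -3.1433e-5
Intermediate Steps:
1/((-8706 - 1*49390) + ((-24*30*15 + h(-73)) + 37155)) = 1/((-8706 - 1*49390) + ((-24*30*15 - 73) + 37155)) = 1/((-8706 - 49390) + ((-720*15 - 73) + 37155)) = 1/(-58096 + ((-10800 - 73) + 37155)) = 1/(-58096 + (-10873 + 37155)) = 1/(-58096 + 26282) = 1/(-31814) = -1/31814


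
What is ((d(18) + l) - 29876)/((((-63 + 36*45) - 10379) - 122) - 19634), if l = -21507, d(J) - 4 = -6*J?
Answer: 51487/28578 ≈ 1.8016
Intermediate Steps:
d(J) = 4 - 6*J
((d(18) + l) - 29876)/((((-63 + 36*45) - 10379) - 122) - 19634) = (((4 - 6*18) - 21507) - 29876)/((((-63 + 36*45) - 10379) - 122) - 19634) = (((4 - 108) - 21507) - 29876)/((((-63 + 1620) - 10379) - 122) - 19634) = ((-104 - 21507) - 29876)/(((1557 - 10379) - 122) - 19634) = (-21611 - 29876)/((-8822 - 122) - 19634) = -51487/(-8944 - 19634) = -51487/(-28578) = -51487*(-1/28578) = 51487/28578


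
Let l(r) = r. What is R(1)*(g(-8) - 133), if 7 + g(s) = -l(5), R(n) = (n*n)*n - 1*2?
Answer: 145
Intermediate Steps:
R(n) = -2 + n³ (R(n) = n²*n - 2 = n³ - 2 = -2 + n³)
g(s) = -12 (g(s) = -7 - 1*5 = -7 - 5 = -12)
R(1)*(g(-8) - 133) = (-2 + 1³)*(-12 - 133) = (-2 + 1)*(-145) = -1*(-145) = 145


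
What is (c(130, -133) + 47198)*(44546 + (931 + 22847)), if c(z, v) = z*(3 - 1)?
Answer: 3242520392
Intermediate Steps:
c(z, v) = 2*z (c(z, v) = z*2 = 2*z)
(c(130, -133) + 47198)*(44546 + (931 + 22847)) = (2*130 + 47198)*(44546 + (931 + 22847)) = (260 + 47198)*(44546 + 23778) = 47458*68324 = 3242520392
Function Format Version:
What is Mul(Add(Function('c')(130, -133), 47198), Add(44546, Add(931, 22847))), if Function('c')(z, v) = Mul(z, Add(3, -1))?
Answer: 3242520392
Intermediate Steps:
Function('c')(z, v) = Mul(2, z) (Function('c')(z, v) = Mul(z, 2) = Mul(2, z))
Mul(Add(Function('c')(130, -133), 47198), Add(44546, Add(931, 22847))) = Mul(Add(Mul(2, 130), 47198), Add(44546, Add(931, 22847))) = Mul(Add(260, 47198), Add(44546, 23778)) = Mul(47458, 68324) = 3242520392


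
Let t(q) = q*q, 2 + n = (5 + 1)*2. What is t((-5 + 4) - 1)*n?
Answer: 40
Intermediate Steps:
n = 10 (n = -2 + (5 + 1)*2 = -2 + 6*2 = -2 + 12 = 10)
t(q) = q**2
t((-5 + 4) - 1)*n = ((-5 + 4) - 1)**2*10 = (-1 - 1)**2*10 = (-2)**2*10 = 4*10 = 40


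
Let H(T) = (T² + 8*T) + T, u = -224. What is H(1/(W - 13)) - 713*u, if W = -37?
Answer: 399279551/2500 ≈ 1.5971e+5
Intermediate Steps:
H(T) = T² + 9*T
H(1/(W - 13)) - 713*u = (9 + 1/(-37 - 13))/(-37 - 13) - 713*(-224) = (9 + 1/(-50))/(-50) + 159712 = -(9 - 1/50)/50 + 159712 = -1/50*449/50 + 159712 = -449/2500 + 159712 = 399279551/2500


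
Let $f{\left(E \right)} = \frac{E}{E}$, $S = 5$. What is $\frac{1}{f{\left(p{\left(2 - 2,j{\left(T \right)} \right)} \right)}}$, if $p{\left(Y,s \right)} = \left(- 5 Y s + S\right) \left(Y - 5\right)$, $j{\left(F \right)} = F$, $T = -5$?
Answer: $1$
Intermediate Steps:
$p{\left(Y,s \right)} = \left(-5 + Y\right) \left(5 - 5 Y s\right)$ ($p{\left(Y,s \right)} = \left(- 5 Y s + 5\right) \left(Y - 5\right) = \left(- 5 Y s + 5\right) \left(-5 + Y\right) = \left(5 - 5 Y s\right) \left(-5 + Y\right) = \left(-5 + Y\right) \left(5 - 5 Y s\right)$)
$f{\left(E \right)} = 1$
$\frac{1}{f{\left(p{\left(2 - 2,j{\left(T \right)} \right)} \right)}} = 1^{-1} = 1$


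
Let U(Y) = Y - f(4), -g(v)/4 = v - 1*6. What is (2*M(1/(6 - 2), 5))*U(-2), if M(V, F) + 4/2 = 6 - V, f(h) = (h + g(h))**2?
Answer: -1095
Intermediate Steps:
g(v) = 24 - 4*v (g(v) = -4*(v - 1*6) = -4*(v - 6) = -4*(-6 + v) = 24 - 4*v)
f(h) = (24 - 3*h)**2 (f(h) = (h + (24 - 4*h))**2 = (24 - 3*h)**2)
M(V, F) = 4 - V (M(V, F) = -2 + (6 - V) = 4 - V)
U(Y) = -144 + Y (U(Y) = Y - 9*(-8 + 4)**2 = Y - 9*(-4)**2 = Y - 9*16 = Y - 1*144 = Y - 144 = -144 + Y)
(2*M(1/(6 - 2), 5))*U(-2) = (2*(4 - 1/(6 - 2)))*(-144 - 2) = (2*(4 - 1/4))*(-146) = (2*(15/4))*(-146) = (15/2)*(-146) = -1095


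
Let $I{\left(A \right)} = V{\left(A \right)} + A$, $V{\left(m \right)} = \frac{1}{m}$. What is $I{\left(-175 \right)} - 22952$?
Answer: $- \frac{4047226}{175} \approx -23127.0$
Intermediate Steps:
$I{\left(A \right)} = A + \frac{1}{A}$ ($I{\left(A \right)} = \frac{1}{A} + A = A + \frac{1}{A}$)
$I{\left(-175 \right)} - 22952 = \left(-175 + \frac{1}{-175}\right) - 22952 = \left(-175 - \frac{1}{175}\right) - 22952 = - \frac{30626}{175} - 22952 = - \frac{4047226}{175}$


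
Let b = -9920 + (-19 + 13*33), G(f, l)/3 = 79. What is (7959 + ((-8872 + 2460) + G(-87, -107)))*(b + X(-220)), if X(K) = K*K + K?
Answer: 68987280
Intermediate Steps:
G(f, l) = 237 (G(f, l) = 3*79 = 237)
X(K) = K + K² (X(K) = K² + K = K + K²)
b = -9510 (b = -9920 + (-19 + 429) = -9920 + 410 = -9510)
(7959 + ((-8872 + 2460) + G(-87, -107)))*(b + X(-220)) = (7959 + ((-8872 + 2460) + 237))*(-9510 - 220*(1 - 220)) = (7959 + (-6412 + 237))*(-9510 - 220*(-219)) = (7959 - 6175)*(-9510 + 48180) = 1784*38670 = 68987280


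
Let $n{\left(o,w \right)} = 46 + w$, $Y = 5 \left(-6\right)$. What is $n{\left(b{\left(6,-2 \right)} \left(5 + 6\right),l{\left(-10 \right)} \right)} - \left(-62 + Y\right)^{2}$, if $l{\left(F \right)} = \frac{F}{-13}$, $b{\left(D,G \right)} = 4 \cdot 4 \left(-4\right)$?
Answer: $- \frac{109424}{13} \approx -8417.2$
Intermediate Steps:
$b{\left(D,G \right)} = -64$ ($b{\left(D,G \right)} = 16 \left(-4\right) = -64$)
$l{\left(F \right)} = - \frac{F}{13}$ ($l{\left(F \right)} = F \left(- \frac{1}{13}\right) = - \frac{F}{13}$)
$Y = -30$
$n{\left(b{\left(6,-2 \right)} \left(5 + 6\right),l{\left(-10 \right)} \right)} - \left(-62 + Y\right)^{2} = \left(46 - - \frac{10}{13}\right) - \left(-62 - 30\right)^{2} = \left(46 + \frac{10}{13}\right) - \left(-92\right)^{2} = \frac{608}{13} - 8464 = - \frac{109424}{13}$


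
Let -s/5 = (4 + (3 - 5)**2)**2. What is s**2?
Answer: 102400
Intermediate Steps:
s = -320 (s = -5*(4 + (3 - 5)**2)**2 = -5*(4 + (-2)**2)**2 = -5*(4 + 4)**2 = -5*8**2 = -5*64 = -320)
s**2 = (-320)**2 = 102400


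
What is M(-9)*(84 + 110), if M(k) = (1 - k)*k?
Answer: -17460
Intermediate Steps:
M(k) = k*(1 - k)
M(-9)*(84 + 110) = (-9*(1 - 1*(-9)))*(84 + 110) = -9*(1 + 9)*194 = -9*10*194 = -90*194 = -17460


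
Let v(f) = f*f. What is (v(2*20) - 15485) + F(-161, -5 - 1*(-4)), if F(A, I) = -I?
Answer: -13884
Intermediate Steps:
v(f) = f²
(v(2*20) - 15485) + F(-161, -5 - 1*(-4)) = ((2*20)² - 15485) - (-5 - 1*(-4)) = (40² - 15485) - (-5 + 4) = (1600 - 15485) - 1*(-1) = -13885 + 1 = -13884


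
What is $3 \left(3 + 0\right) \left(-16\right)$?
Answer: $-144$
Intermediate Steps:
$3 \left(3 + 0\right) \left(-16\right) = 3 \cdot 3 \left(-16\right) = 9 \left(-16\right) = -144$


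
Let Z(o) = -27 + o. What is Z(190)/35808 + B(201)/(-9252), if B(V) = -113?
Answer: 462865/27607968 ≈ 0.016766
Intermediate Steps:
Z(190)/35808 + B(201)/(-9252) = (-27 + 190)/35808 - 113/(-9252) = 163*(1/35808) - 113*(-1/9252) = 163/35808 + 113/9252 = 462865/27607968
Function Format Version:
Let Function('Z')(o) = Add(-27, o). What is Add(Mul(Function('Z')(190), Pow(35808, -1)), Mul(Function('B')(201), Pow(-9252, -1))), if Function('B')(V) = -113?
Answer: Rational(462865, 27607968) ≈ 0.016766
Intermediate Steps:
Add(Mul(Function('Z')(190), Pow(35808, -1)), Mul(Function('B')(201), Pow(-9252, -1))) = Add(Mul(Add(-27, 190), Pow(35808, -1)), Mul(-113, Pow(-9252, -1))) = Add(Mul(163, Rational(1, 35808)), Mul(-113, Rational(-1, 9252))) = Add(Rational(163, 35808), Rational(113, 9252)) = Rational(462865, 27607968)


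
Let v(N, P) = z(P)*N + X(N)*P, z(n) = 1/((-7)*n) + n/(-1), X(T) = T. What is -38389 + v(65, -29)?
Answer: -7792902/203 ≈ -38389.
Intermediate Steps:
z(n) = -n - 1/(7*n) (z(n) = -1/(7*n) + n*(-1) = -1/(7*n) - n = -n - 1/(7*n))
v(N, P) = N*P + N*(-P - 1/(7*P)) (v(N, P) = (-P - 1/(7*P))*N + N*P = N*(-P - 1/(7*P)) + N*P = N*P + N*(-P - 1/(7*P)))
-38389 + v(65, -29) = -38389 - ⅐*65/(-29) = -38389 - ⅐*65*(-1/29) = -38389 + 65/203 = -7792902/203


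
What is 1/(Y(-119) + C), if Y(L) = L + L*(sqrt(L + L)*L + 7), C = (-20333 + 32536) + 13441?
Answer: 12346/24168384031 - 14161*I*sqrt(238)/48336768062 ≈ 5.1083e-7 - 4.5197e-6*I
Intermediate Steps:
C = 25644 (C = 12203 + 13441 = 25644)
Y(L) = L + L*(7 + sqrt(2)*L**(3/2)) (Y(L) = L + L*(sqrt(2*L)*L + 7) = L + L*((sqrt(2)*sqrt(L))*L + 7) = L + L*(sqrt(2)*L**(3/2) + 7) = L + L*(7 + sqrt(2)*L**(3/2)))
1/(Y(-119) + C) = 1/((8*(-119) + sqrt(2)*(-119)**(5/2)) + 25644) = 1/((-952 + sqrt(2)*(14161*I*sqrt(119))) + 25644) = 1/((-952 + 14161*I*sqrt(238)) + 25644) = 1/(24692 + 14161*I*sqrt(238))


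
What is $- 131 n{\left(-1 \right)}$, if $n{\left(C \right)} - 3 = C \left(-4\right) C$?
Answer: $131$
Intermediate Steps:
$n{\left(C \right)} = 3 - 4 C^{2}$ ($n{\left(C \right)} = 3 + C \left(-4\right) C = 3 + - 4 C C = 3 - 4 C^{2}$)
$- 131 n{\left(-1 \right)} = - 131 \left(3 - 4 \left(-1\right)^{2}\right) = - 131 \left(3 - 4\right) = \left(-131\right) \left(-1\right) = 131$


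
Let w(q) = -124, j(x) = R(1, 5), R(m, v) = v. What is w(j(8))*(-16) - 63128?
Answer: -61144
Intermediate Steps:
j(x) = 5
w(j(8))*(-16) - 63128 = -124*(-16) - 63128 = 1984 - 63128 = -61144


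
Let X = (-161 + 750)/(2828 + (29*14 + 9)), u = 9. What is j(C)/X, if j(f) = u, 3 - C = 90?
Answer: 29187/589 ≈ 49.553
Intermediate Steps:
C = -87 (C = 3 - 1*90 = 3 - 90 = -87)
j(f) = 9
X = 589/3243 (X = 589/(2828 + (406 + 9)) = 589/(2828 + 415) = 589/3243 ≈ 0.18162)
j(C)/X = 9/(589/3243) = 9*(3243/589) = 29187/589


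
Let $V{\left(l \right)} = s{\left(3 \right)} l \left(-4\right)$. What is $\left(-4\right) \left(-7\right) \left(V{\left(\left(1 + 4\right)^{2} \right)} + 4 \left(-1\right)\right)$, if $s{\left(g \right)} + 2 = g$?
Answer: $-2912$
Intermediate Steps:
$s{\left(g \right)} = -2 + g$
$V{\left(l \right)} = - 4 l$ ($V{\left(l \right)} = \left(-2 + 3\right) l \left(-4\right) = 1 l \left(-4\right) = l \left(-4\right) = - 4 l$)
$\left(-4\right) \left(-7\right) \left(V{\left(\left(1 + 4\right)^{2} \right)} + 4 \left(-1\right)\right) = \left(-4\right) \left(-7\right) \left(- 4 \left(1 + 4\right)^{2} + 4 \left(-1\right)\right) = 28 \left(- 4 \cdot 5^{2} - 4\right) = 28 \left(\left(-4\right) 25 - 4\right) = 28 \left(-100 - 4\right) = 28 \left(-104\right) = -2912$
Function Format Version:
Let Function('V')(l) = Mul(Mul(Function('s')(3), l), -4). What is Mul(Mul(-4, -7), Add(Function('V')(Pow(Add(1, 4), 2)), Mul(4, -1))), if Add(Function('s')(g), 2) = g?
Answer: -2912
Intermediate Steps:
Function('s')(g) = Add(-2, g)
Function('V')(l) = Mul(-4, l) (Function('V')(l) = Mul(Mul(Add(-2, 3), l), -4) = Mul(Mul(1, l), -4) = Mul(l, -4) = Mul(-4, l))
Mul(Mul(-4, -7), Add(Function('V')(Pow(Add(1, 4), 2)), Mul(4, -1))) = Mul(Mul(-4, -7), Add(Mul(-4, Pow(Add(1, 4), 2)), Mul(4, -1))) = Mul(28, Add(Mul(-4, Pow(5, 2)), -4)) = Mul(28, Add(Mul(-4, 25), -4)) = Mul(28, Add(-100, -4)) = Mul(28, -104) = -2912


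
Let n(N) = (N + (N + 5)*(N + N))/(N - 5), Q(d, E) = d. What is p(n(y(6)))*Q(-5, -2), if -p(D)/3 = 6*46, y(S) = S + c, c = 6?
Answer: 4140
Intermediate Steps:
y(S) = 6 + S (y(S) = S + 6 = 6 + S)
n(N) = (N + 2*N*(5 + N))/(-5 + N) (n(N) = (N + (5 + N)*(2*N))/(-5 + N) = (N + 2*N*(5 + N))/(-5 + N))
p(D) = -828 (p(D) = -18*46 = -3*276 = -828)
p(n(y(6)))*Q(-5, -2) = -828*(-5) = 4140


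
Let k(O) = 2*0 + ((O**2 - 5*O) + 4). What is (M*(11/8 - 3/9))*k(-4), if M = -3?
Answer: -125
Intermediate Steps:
k(O) = 4 + O**2 - 5*O (k(O) = 0 + (4 + O**2 - 5*O) = 4 + O**2 - 5*O)
(M*(11/8 - 3/9))*k(-4) = (-3*(11/8 - 3/9))*(4 + (-4)**2 - 5*(-4)) = (-3*(11*(1/8) - 3*1/9))*(4 + 16 + 20) = -3*(11/8 - 1/3)*40 = -3*25/24*40 = -25/8*40 = -125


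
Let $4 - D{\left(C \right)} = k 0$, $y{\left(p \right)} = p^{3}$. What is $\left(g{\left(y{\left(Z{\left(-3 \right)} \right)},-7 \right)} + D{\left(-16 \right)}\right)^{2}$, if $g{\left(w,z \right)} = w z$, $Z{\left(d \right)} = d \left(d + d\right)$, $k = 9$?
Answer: $1666272400$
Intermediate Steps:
$Z{\left(d \right)} = 2 d^{2}$ ($Z{\left(d \right)} = d 2 d = 2 d^{2}$)
$D{\left(C \right)} = 4$ ($D{\left(C \right)} = 4 - 9 \cdot 0 = 4 - 0 = 4 + 0 = 4$)
$\left(g{\left(y{\left(Z{\left(-3 \right)} \right)},-7 \right)} + D{\left(-16 \right)}\right)^{2} = \left(\left(2 \left(-3\right)^{2}\right)^{3} \left(-7\right) + 4\right)^{2} = \left(\left(2 \cdot 9\right)^{3} \left(-7\right) + 4\right)^{2} = \left(18^{3} \left(-7\right) + 4\right)^{2} = \left(5832 \left(-7\right) + 4\right)^{2} = \left(-40824 + 4\right)^{2} = \left(-40820\right)^{2} = 1666272400$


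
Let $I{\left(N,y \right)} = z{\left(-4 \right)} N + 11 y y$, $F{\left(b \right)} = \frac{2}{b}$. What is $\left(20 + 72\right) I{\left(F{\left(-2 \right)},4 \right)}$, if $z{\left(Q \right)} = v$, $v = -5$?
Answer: $16652$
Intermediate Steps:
$z{\left(Q \right)} = -5$
$I{\left(N,y \right)} = - 5 N + 11 y^{2}$ ($I{\left(N,y \right)} = - 5 N + 11 y y = - 5 N + 11 y^{2}$)
$\left(20 + 72\right) I{\left(F{\left(-2 \right)},4 \right)} = \left(20 + 72\right) \left(- 5 \frac{2}{-2} + 11 \cdot 4^{2}\right) = 92 \left(- 5 \cdot 2 \left(- \frac{1}{2}\right) + 11 \cdot 16\right) = 92 \left(\left(-5\right) \left(-1\right) + 176\right) = 92 \left(5 + 176\right) = 92 \cdot 181 = 16652$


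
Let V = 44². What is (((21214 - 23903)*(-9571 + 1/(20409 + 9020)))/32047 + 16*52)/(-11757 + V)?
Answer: -220295079954/1323184961689 ≈ -0.16649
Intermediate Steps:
V = 1936
(((21214 - 23903)*(-9571 + 1/(20409 + 9020)))/32047 + 16*52)/(-11757 + V) = (((21214 - 23903)*(-9571 + 1/(20409 + 9020)))/32047 + 16*52)/(-11757 + 1936) = (-2689*(-9571 + 1/29429)*(1/32047) + 832)/(-9821) = (-2689*(-9571 + 1/29429)*(1/32047) + 832)*(-1/9821) = (-2689*(-281664958/29429)*(1/32047) + 832)*(-1/9821) = ((757397072062/29429)*(1/32047) + 832)*(-1/9821) = (757397072062/943111163 + 832)*(-1/9821) = (1542065559678/943111163)*(-1/9821) = -220295079954/1323184961689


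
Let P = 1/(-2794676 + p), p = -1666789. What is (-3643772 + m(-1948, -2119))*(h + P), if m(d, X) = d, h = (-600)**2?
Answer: -390366052314956952/297431 ≈ -1.3125e+12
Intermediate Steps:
h = 360000
P = -1/4461465 (P = 1/(-2794676 - 1666789) = 1/(-4461465) = -1/4461465 ≈ -2.2414e-7)
(-3643772 + m(-1948, -2119))*(h + P) = (-3643772 - 1948)*(360000 - 1/4461465) = -3645720*1606127399999/4461465 = -390366052314956952/297431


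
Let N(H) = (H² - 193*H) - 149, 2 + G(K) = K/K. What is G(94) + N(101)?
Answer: -9442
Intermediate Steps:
G(K) = -1 (G(K) = -2 + K/K = -2 + 1 = -1)
N(H) = -149 + H² - 193*H
G(94) + N(101) = -1 + (-149 + 101² - 193*101) = -1 + (-149 + 10201 - 19493) = -1 - 9441 = -9442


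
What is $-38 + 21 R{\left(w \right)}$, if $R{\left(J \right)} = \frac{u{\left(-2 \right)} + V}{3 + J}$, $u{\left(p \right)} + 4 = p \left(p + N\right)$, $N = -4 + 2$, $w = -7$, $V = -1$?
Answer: $- \frac{215}{4} \approx -53.75$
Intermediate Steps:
$N = -2$
$u{\left(p \right)} = -4 + p \left(-2 + p\right)$ ($u{\left(p \right)} = -4 + p \left(p - 2\right) = -4 + p \left(-2 + p\right)$)
$R{\left(J \right)} = \frac{3}{3 + J}$ ($R{\left(J \right)} = \frac{\left(-4 + \left(-2\right)^{2} - -4\right) - 1}{3 + J} = \frac{\left(-4 + 4 + 4\right) - 1}{3 + J} = \frac{4 - 1}{3 + J} = \frac{3}{3 + J}$)
$-38 + 21 R{\left(w \right)} = -38 + 21 \frac{3}{3 - 7} = -38 + 21 \frac{3}{-4} = -38 + 21 \cdot 3 \left(- \frac{1}{4}\right) = -38 + 21 \left(- \frac{3}{4}\right) = -38 - \frac{63}{4} = - \frac{215}{4}$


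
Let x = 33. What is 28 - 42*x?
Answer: -1358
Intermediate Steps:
28 - 42*x = 28 - 42*33 = 28 - 1386 = -1358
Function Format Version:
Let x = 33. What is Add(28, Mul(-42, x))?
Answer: -1358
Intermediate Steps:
Add(28, Mul(-42, x)) = Add(28, Mul(-42, 33)) = Add(28, -1386) = -1358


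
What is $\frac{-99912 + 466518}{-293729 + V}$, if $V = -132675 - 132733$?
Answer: $- \frac{122202}{186379} \approx -0.65566$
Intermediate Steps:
$V = -265408$
$\frac{-99912 + 466518}{-293729 + V} = \frac{-99912 + 466518}{-293729 - 265408} = \frac{366606}{-559137} = 366606 \left(- \frac{1}{559137}\right) = - \frac{122202}{186379}$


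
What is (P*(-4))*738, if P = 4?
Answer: -11808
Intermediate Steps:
(P*(-4))*738 = (4*(-4))*738 = -16*738 = -11808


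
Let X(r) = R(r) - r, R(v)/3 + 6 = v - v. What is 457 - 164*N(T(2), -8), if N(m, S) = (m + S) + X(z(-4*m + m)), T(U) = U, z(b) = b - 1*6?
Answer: 2425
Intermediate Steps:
z(b) = -6 + b (z(b) = b - 6 = -6 + b)
R(v) = -18 (R(v) = -18 + 3*(v - v) = -18 + 3*0 = -18 + 0 = -18)
X(r) = -18 - r
N(m, S) = -12 + S + 4*m (N(m, S) = (m + S) + (-18 - (-6 + (-4*m + m))) = (S + m) + (-18 - (-6 - 3*m)) = (S + m) + (-18 + (6 + 3*m)) = (S + m) + (-12 + 3*m) = -12 + S + 4*m)
457 - 164*N(T(2), -8) = 457 - 164*(-12 - 8 + 4*2) = 457 - 164*(-12 - 8 + 8) = 457 - 164*(-12) = 457 + 1968 = 2425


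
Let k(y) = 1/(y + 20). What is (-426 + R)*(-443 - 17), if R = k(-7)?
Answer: 2547020/13 ≈ 1.9592e+5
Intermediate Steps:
k(y) = 1/(20 + y)
R = 1/13 (R = 1/(20 - 7) = 1/13 ≈ 0.076923)
(-426 + R)*(-443 - 17) = (-426 + 1/13)*(-443 - 17) = -5537/13*(-460) = 2547020/13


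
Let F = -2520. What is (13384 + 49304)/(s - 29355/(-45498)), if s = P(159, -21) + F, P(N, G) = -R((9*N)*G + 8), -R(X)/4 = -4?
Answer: -950726208/38451191 ≈ -24.726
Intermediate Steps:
R(X) = 16 (R(X) = -4*(-4) = 16)
P(N, G) = -16 (P(N, G) = -1*16 = -16)
s = -2536 (s = -16 - 2520 = -2536)
(13384 + 49304)/(s - 29355/(-45498)) = (13384 + 49304)/(-2536 - 29355/(-45498)) = 62688/(-2536 - 29355*(-1/45498)) = 62688/(-2536 + 9785/15166) = 62688/(-38451191/15166) = 62688*(-15166/38451191) = -950726208/38451191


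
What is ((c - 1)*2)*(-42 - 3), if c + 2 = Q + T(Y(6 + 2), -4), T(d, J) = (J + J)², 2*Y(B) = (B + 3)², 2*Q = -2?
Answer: -5400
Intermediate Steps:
Q = -1 (Q = (½)*(-2) = -1)
Y(B) = (3 + B)²/2 (Y(B) = (B + 3)²/2 = (3 + B)²/2)
T(d, J) = 4*J² (T(d, J) = (2*J)² = 4*J²)
c = 61 (c = -2 + (-1 + 4*(-4)²) = -2 + (-1 + 4*16) = -2 + (-1 + 64) = -2 + 63 = 61)
((c - 1)*2)*(-42 - 3) = ((61 - 1)*2)*(-42 - 3) = (60*2)*(-45) = 120*(-45) = -5400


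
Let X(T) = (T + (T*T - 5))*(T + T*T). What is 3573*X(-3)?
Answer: 21438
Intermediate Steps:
X(T) = (T + T²)*(-5 + T + T²) (X(T) = (T + (T² - 5))*(T + T²) = (T + (-5 + T²))*(T + T²) = (-5 + T + T²)*(T + T²) = (T + T²)*(-5 + T + T²))
3573*X(-3) = 3573*(-3*(-5 + (-3)³ - 4*(-3) + 2*(-3)²)) = 3573*(-3*(-5 - 27 + 12 + 2*9)) = 3573*(-3*(-5 - 27 + 12 + 18)) = 3573*(-3*(-2)) = 3573*6 = 21438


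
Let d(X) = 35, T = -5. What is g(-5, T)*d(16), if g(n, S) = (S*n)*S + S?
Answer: -4550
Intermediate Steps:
g(n, S) = S + n*S**2 (g(n, S) = n*S**2 + S = S + n*S**2)
g(-5, T)*d(16) = -5*(1 - 5*(-5))*35 = -5*(1 + 25)*35 = -5*26*35 = -130*35 = -4550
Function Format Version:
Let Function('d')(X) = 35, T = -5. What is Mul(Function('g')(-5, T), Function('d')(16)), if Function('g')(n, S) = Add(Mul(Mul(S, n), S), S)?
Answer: -4550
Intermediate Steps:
Function('g')(n, S) = Add(S, Mul(n, Pow(S, 2))) (Function('g')(n, S) = Add(Mul(n, Pow(S, 2)), S) = Add(S, Mul(n, Pow(S, 2))))
Mul(Function('g')(-5, T), Function('d')(16)) = Mul(Mul(-5, Add(1, Mul(-5, -5))), 35) = Mul(Mul(-5, Add(1, 25)), 35) = Mul(Mul(-5, 26), 35) = Mul(-130, 35) = -4550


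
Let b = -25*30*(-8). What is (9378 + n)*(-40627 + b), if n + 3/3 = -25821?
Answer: 569406388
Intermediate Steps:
b = 6000 (b = -750*(-8) = 6000)
n = -25822 (n = -1 - 25821 = -25822)
(9378 + n)*(-40627 + b) = (9378 - 25822)*(-40627 + 6000) = -16444*(-34627) = 569406388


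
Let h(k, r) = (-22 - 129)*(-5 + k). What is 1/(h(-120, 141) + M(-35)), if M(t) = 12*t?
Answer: 1/18455 ≈ 5.4186e-5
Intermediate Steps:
h(k, r) = 755 - 151*k (h(k, r) = -151*(-5 + k) = 755 - 151*k)
1/(h(-120, 141) + M(-35)) = 1/((755 - 151*(-120)) + 12*(-35)) = 1/((755 + 18120) - 420) = 1/(18875 - 420) = 1/18455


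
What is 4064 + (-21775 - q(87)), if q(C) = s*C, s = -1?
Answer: -17624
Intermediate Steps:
q(C) = -C
4064 + (-21775 - q(87)) = 4064 + (-21775 - (-1)*87) = 4064 + (-21775 - 1*(-87)) = 4064 + (-21775 + 87) = 4064 - 21688 = -17624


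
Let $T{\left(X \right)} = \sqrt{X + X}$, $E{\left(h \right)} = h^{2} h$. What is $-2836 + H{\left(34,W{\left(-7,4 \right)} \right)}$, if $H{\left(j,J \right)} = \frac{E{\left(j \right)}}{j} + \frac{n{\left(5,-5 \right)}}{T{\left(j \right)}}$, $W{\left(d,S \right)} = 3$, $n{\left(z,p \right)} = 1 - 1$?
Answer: $-1680$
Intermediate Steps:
$n{\left(z,p \right)} = 0$
$E{\left(h \right)} = h^{3}$
$T{\left(X \right)} = \sqrt{2} \sqrt{X}$ ($T{\left(X \right)} = \sqrt{2 X} = \sqrt{2} \sqrt{X}$)
$H{\left(j,J \right)} = j^{2}$ ($H{\left(j,J \right)} = \frac{j^{3}}{j} + \frac{0}{\sqrt{2} \sqrt{j}} = j^{2} + 0 \frac{\sqrt{2}}{2 \sqrt{j}} = j^{2} + 0 = j^{2}$)
$-2836 + H{\left(34,W{\left(-7,4 \right)} \right)} = -2836 + 34^{2} = -2836 + 1156 = -1680$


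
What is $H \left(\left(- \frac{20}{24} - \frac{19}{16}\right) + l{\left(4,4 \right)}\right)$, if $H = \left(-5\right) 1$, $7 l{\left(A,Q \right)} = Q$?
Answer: $\frac{2435}{336} \approx 7.247$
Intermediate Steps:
$l{\left(A,Q \right)} = \frac{Q}{7}$
$H = -5$
$H \left(\left(- \frac{20}{24} - \frac{19}{16}\right) + l{\left(4,4 \right)}\right) = - 5 \left(\left(- \frac{20}{24} - \frac{19}{16}\right) + \frac{1}{7} \cdot 4\right) = - 5 \left(\left(\left(-20\right) \frac{1}{24} - \frac{19}{16}\right) + \frac{4}{7}\right) = - 5 \left(\left(- \frac{5}{6} - \frac{19}{16}\right) + \frac{4}{7}\right) = - 5 \left(- \frac{97}{48} + \frac{4}{7}\right) = \left(-5\right) \left(- \frac{487}{336}\right) = \frac{2435}{336}$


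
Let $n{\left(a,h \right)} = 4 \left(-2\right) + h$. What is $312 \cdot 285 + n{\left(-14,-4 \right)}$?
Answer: $88908$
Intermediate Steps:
$n{\left(a,h \right)} = -8 + h$
$312 \cdot 285 + n{\left(-14,-4 \right)} = 312 \cdot 285 - 12 = 88920 - 12 = 88908$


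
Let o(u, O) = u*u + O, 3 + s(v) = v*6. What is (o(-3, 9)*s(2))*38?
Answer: 6156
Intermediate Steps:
s(v) = -3 + 6*v (s(v) = -3 + v*6 = -3 + 6*v)
o(u, O) = O + u² (o(u, O) = u² + O = O + u²)
(o(-3, 9)*s(2))*38 = ((9 + (-3)²)*(-3 + 6*2))*38 = ((9 + 9)*(-3 + 12))*38 = (18*9)*38 = 162*38 = 6156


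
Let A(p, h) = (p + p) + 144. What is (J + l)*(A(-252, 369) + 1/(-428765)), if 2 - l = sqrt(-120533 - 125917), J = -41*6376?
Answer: 40350662797014/428765 + 154355401*I*sqrt(9858)/85753 ≈ 9.4109e+7 + 1.7872e+5*I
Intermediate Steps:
J = -261416
A(p, h) = 144 + 2*p (A(p, h) = 2*p + 144 = 144 + 2*p)
l = 2 - 5*I*sqrt(9858) (l = 2 - sqrt(-120533 - 125917) = 2 - sqrt(-246450) = 2 - 5*I*sqrt(9858) ≈ 2.0 - 496.44*I)
(J + l)*(A(-252, 369) + 1/(-428765)) = (-261416 + (2 - 5*I*sqrt(9858)))*((144 + 2*(-252)) + 1/(-428765)) = (-261414 - 5*I*sqrt(9858))*((144 - 504) - 1/428765) = (-261414 - 5*I*sqrt(9858))*(-360 - 1/428765) = (-261414 - 5*I*sqrt(9858))*(-154355401/428765) = 40350662797014/428765 + 154355401*I*sqrt(9858)/85753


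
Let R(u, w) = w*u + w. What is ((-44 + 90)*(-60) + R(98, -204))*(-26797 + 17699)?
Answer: 208853688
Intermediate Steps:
R(u, w) = w + u*w (R(u, w) = u*w + w = w + u*w)
((-44 + 90)*(-60) + R(98, -204))*(-26797 + 17699) = ((-44 + 90)*(-60) - 204*(1 + 98))*(-26797 + 17699) = (46*(-60) - 204*99)*(-9098) = (-2760 - 20196)*(-9098) = -22956*(-9098) = 208853688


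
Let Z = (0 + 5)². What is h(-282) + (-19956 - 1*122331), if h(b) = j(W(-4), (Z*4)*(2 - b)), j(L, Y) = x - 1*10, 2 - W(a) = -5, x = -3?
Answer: -142300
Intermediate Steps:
W(a) = 7 (W(a) = 2 - 1*(-5) = 2 + 5 = 7)
Z = 25 (Z = 5² = 25)
j(L, Y) = -13 (j(L, Y) = -3 - 1*10 = -3 - 10 = -13)
h(b) = -13
h(-282) + (-19956 - 1*122331) = -13 + (-19956 - 1*122331) = -13 + (-19956 - 122331) = -13 - 142287 = -142300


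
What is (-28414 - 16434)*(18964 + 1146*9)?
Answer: -1313059744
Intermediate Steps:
(-28414 - 16434)*(18964 + 1146*9) = -44848*(18964 + 10314) = -44848*29278 = -1313059744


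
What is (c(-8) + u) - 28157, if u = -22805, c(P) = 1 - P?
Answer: -50953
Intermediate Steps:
(c(-8) + u) - 28157 = ((1 - 1*(-8)) - 22805) - 28157 = ((1 + 8) - 22805) - 28157 = (9 - 22805) - 28157 = -22796 - 28157 = -50953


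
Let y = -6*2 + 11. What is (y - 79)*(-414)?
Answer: 33120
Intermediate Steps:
y = -1 (y = -12 + 11 = -1)
(y - 79)*(-414) = (-1 - 79)*(-414) = -80*(-414) = 33120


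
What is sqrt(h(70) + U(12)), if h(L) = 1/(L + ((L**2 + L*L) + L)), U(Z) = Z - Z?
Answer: sqrt(2485)/4970 ≈ 0.010030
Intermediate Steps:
U(Z) = 0
h(L) = 1/(2*L + 2*L**2) (h(L) = 1/(L + ((L**2 + L**2) + L)) = 1/(L + (2*L**2 + L)) = 1/(L + (L + 2*L**2)) = 1/(2*L + 2*L**2))
sqrt(h(70) + U(12)) = sqrt((1/2)/(70*(1 + 70)) + 0) = sqrt((1/2)*(1/70)/71 + 0) = sqrt((1/2)*(1/70)*(1/71) + 0) = sqrt(1/9940 + 0) = sqrt(1/9940) = sqrt(2485)/4970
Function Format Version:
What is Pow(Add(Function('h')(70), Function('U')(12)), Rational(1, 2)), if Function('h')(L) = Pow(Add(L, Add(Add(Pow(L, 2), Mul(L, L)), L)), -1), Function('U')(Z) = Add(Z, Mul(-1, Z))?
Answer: Mul(Rational(1, 4970), Pow(2485, Rational(1, 2))) ≈ 0.010030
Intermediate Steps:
Function('U')(Z) = 0
Function('h')(L) = Pow(Add(Mul(2, L), Mul(2, Pow(L, 2))), -1) (Function('h')(L) = Pow(Add(L, Add(Add(Pow(L, 2), Pow(L, 2)), L)), -1) = Pow(Add(L, Add(Mul(2, Pow(L, 2)), L)), -1) = Pow(Add(L, Add(L, Mul(2, Pow(L, 2)))), -1) = Pow(Add(Mul(2, L), Mul(2, Pow(L, 2))), -1))
Pow(Add(Function('h')(70), Function('U')(12)), Rational(1, 2)) = Pow(Add(Mul(Rational(1, 2), Pow(70, -1), Pow(Add(1, 70), -1)), 0), Rational(1, 2)) = Pow(Add(Mul(Rational(1, 2), Rational(1, 70), Pow(71, -1)), 0), Rational(1, 2)) = Pow(Add(Mul(Rational(1, 2), Rational(1, 70), Rational(1, 71)), 0), Rational(1, 2)) = Pow(Add(Rational(1, 9940), 0), Rational(1, 2)) = Pow(Rational(1, 9940), Rational(1, 2)) = Mul(Rational(1, 4970), Pow(2485, Rational(1, 2)))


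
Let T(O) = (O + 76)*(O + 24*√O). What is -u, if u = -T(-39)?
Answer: -1443 + 888*I*√39 ≈ -1443.0 + 5545.6*I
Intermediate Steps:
T(O) = (76 + O)*(O + 24*√O)
u = 1443 - 888*I*√39 (u = -((-39)² + 24*(-39)^(3/2) + 76*(-39) + 1824*√(-39)) = -(1521 + 24*(-39*I*√39) - 2964 + 1824*(I*√39)) = -(1521 - 936*I*√39 - 2964 + 1824*I*√39) = -(-1443 + 888*I*√39) = 1443 - 888*I*√39 ≈ 1443.0 - 5545.6*I)
-u = -(1443 - 888*I*√39) = -1443 + 888*I*√39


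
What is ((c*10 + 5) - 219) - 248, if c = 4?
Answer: -422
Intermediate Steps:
((c*10 + 5) - 219) - 248 = ((4*10 + 5) - 219) - 248 = ((40 + 5) - 219) - 248 = (45 - 219) - 248 = -174 - 248 = -422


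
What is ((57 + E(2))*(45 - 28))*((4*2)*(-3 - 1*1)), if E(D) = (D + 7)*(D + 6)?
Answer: -70176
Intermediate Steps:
E(D) = (6 + D)*(7 + D) (E(D) = (7 + D)*(6 + D) = (6 + D)*(7 + D))
((57 + E(2))*(45 - 28))*((4*2)*(-3 - 1*1)) = ((57 + (42 + 2**2 + 13*2))*(45 - 28))*((4*2)*(-3 - 1*1)) = ((57 + (42 + 4 + 26))*17)*(8*(-3 - 1)) = ((57 + 72)*17)*(8*(-4)) = (129*17)*(-32) = 2193*(-32) = -70176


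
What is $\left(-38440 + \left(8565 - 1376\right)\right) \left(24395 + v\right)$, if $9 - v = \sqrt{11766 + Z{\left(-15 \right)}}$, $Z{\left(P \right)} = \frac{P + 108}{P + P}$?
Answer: $-762649404 + \frac{31251 \sqrt{1176290}}{10} \approx -7.5926 \cdot 10^{8}$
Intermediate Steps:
$Z{\left(P \right)} = \frac{108 + P}{2 P}$
$v = 9 - \frac{\sqrt{1176290}}{10}$ ($v = 9 - \sqrt{11766 + \frac{108 - 15}{2 \left(-15\right)}} = 9 - \sqrt{11766 + \frac{1}{2} \left(- \frac{1}{15}\right) 93} = 9 - \sqrt{11766 - \frac{31}{10}} = 9 - \sqrt{\frac{117629}{10}} = 9 - \frac{\sqrt{1176290}}{10} \approx -99.457$)
$\left(-38440 + \left(8565 - 1376\right)\right) \left(24395 + v\right) = \left(-38440 + \left(8565 - 1376\right)\right) \left(24395 + \left(9 - \frac{\sqrt{1176290}}{10}\right)\right) = \left(-38440 + \left(8565 - 1376\right)\right) \left(24404 - \frac{\sqrt{1176290}}{10}\right) = \left(-38440 + 7189\right) \left(24404 - \frac{\sqrt{1176290}}{10}\right) = - 31251 \left(24404 - \frac{\sqrt{1176290}}{10}\right) = -762649404 + \frac{31251 \sqrt{1176290}}{10}$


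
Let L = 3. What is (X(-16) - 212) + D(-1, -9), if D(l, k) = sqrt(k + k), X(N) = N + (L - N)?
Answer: -209 + 3*I*sqrt(2) ≈ -209.0 + 4.2426*I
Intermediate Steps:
X(N) = 3 (X(N) = N + (3 - N) = 3)
D(l, k) = sqrt(2)*sqrt(k) (D(l, k) = sqrt(2*k) = sqrt(2)*sqrt(k))
(X(-16) - 212) + D(-1, -9) = (3 - 212) + sqrt(2)*sqrt(-9) = -209 + sqrt(2)*(3*I) = -209 + 3*I*sqrt(2)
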